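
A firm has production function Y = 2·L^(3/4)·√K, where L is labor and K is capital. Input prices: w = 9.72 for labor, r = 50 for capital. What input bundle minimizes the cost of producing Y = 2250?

L* = 625, K* = 81

Cost minimization requires the marginal rate of technical substitution to equal the input-price ratio: MP_L/MP_K = w/r.
Here MP_L/MP_K = (3/4)·(K/L)/(1/2) = 1.5·(K/L). Setting this equal to 9.72/50 = 0.1944 gives K = 0.1296L.
Substituting into Y = 2250: 2·L^(3/4)·(0.1296L)^(1/2) = 2250.
Solving, L = 625 and K = 81.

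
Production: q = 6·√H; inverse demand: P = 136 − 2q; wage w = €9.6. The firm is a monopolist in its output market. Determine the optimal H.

H* = 25

Marginal revenue from the inverse demand is MR = 136 − 4q.
The marginal product is MP_H = 3·H^(-1/2).
A monopolist hires until marginal revenue product equals the wage: MR·MP_H = w.
At H, q = 6·√H. Substituting and solving: (136 − 24·√H)·3·H^(-1/2) = 9.6 gives H = 25.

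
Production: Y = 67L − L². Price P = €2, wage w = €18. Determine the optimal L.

The marginal product of L is MP_L = 67 − 2L.
A price-taking firm hires until the value of the marginal product equals the wage: P·MP_L = w, so 2·(67 − 2L) = 18.
Then 67 − 2L = 9, giving L = 29.

L* = 29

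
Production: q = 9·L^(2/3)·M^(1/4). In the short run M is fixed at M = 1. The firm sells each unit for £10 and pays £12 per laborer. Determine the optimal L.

With M = 1, MP_L = (2/3)·9·L^(-1/3)·1^(1/4) = 6·L^(-1/3).
Profit maximization for a price taker requires P·MP_L = w: 10·6·L^(-1/3) = 12.
So L^(-1/3) = 0.2, which gives L = 125.

L* = 125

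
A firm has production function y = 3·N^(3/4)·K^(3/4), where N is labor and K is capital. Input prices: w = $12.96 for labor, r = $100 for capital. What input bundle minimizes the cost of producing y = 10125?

N* = 625, K* = 81

Cost minimization requires the marginal rate of technical substitution to equal the input-price ratio: MP_N/MP_K = w/r.
Here MP_N/MP_K = (3/4)·(K/N)/(3/4) = (K/N). Setting this equal to 12.96/100 = 0.1296 gives K = 0.1296N.
Substituting into y = 10125: 3·N^(3/4)·(0.1296N)^(3/4) = 10125.
Solving, N = 625 and K = 81.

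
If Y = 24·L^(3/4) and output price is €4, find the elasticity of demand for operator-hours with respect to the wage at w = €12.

MP_L = (3/4)·24·L^(-1/4), so P·MP_L = w gives 72·L^(-1/4) = w.
Solving, L(w) = (72/w)^(4). This is a constant-elasticity form: L ∝ w^(−4), so ε = −4.

ε = -4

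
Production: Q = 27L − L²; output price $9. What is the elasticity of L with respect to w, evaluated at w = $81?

ε = -0.5

From P·MP_L = w with MP_L = 27 − 2L, labor demand is L(w) = (27 − w/9)/2.
dL/dw = −1/(18) = -1/18.
At w = 81, L = 9, so ε = (dL/dw)·(w/L) = (-1/18)·(81/9) = -0.5.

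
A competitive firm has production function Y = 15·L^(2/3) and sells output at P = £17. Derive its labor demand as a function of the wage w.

L(w) = 4913000/w³

MP_L = (2/3)·15·L^(-1/3) = 10·L^(-1/3).
Setting P·MP_L = w: 170·L^(-1/3) = w.
Solving for L: L^(-1/3) = w/170, so L = (170/w)^(3).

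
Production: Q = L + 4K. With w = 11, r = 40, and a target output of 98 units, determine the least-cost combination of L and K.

L* = 0, K* = 24.5

The inputs are perfect substitutes, so the firm uses whichever has the lower cost per unit of output.
Cost per unit of output via L is 11; via K it is 10. K is cheaper.
Producing Q = 98 with K alone: L = 0, K = 24.5.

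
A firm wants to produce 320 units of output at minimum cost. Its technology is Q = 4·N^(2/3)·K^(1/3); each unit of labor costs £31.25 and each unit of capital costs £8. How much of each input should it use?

N* = 64, K* = 125

Cost minimization requires the marginal rate of technical substitution to equal the input-price ratio: MP_N/MP_K = w/r.
Here MP_N/MP_K = (2/3)·(K/N)/(1/3) = 2·(K/N). Setting this equal to 31.25/8 = 3.90625 gives K = 1.953125N.
Substituting into Q = 320: 4·N^(2/3)·(1.953125N)^(1/3) = 320.
Solving, N = 64 and K = 125.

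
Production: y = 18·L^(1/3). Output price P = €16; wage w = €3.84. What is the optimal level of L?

MP_L = (1/3)·18·L^(-2/3) = 6·L^(-2/3).
Profit maximization for a price taker requires P·MP_L = w: 16·6·L^(-2/3) = 3.84.
So L^(-2/3) = 0.04, which gives L = 125.

L* = 125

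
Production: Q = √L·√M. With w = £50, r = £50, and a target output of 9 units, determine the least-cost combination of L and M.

L* = 9, M* = 9

Cost minimization requires the marginal rate of technical substitution to equal the input-price ratio: MP_L/MP_M = w/r.
Here MP_L/MP_M = (1/2)·(M/L)/(1/2) = (M/L). Setting this equal to 50/50 = 1 gives M = L.
Substituting into Q = 9: L^(1/2)·(L)^(1/2) = 9.
Solving, L = 9 and M = 9.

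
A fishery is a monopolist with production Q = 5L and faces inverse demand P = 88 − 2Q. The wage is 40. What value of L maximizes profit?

Marginal revenue from the inverse demand is MR = 88 − 4Q.
The marginal product is MP_L = 5.
A monopolist hires until marginal revenue product equals the wage: MR·MP_L = w.
(88 − 20L)·5 = 40, so L = 4.

L* = 4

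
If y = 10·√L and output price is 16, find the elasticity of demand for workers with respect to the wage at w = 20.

MP_L = (1/2)·10·L^(-1/2), so P·MP_L = w gives 80·L^(-1/2) = w.
Solving, L(w) = (80/w)^(2). This is a constant-elasticity form: L ∝ w^(−2), so ε = −2.

ε = -2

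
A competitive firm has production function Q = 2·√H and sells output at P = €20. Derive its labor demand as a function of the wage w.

MP_H = (1/2)·2·H^(-1/2) = H^(-1/2).
Setting P·MP_H = w: 20·H^(-1/2) = w.
Solving for H: H^(-1/2) = w/20, so H = (20/w)^(2).

H(w) = 400/w²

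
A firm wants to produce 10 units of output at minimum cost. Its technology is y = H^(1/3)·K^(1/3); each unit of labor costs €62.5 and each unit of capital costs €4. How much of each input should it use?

Cost minimization requires the marginal rate of technical substitution to equal the input-price ratio: MP_H/MP_K = w/r.
Here MP_H/MP_K = (1/3)·(K/H)/(1/3) = (K/H). Setting this equal to 62.5/4 = 15.625 gives K = 15.625H.
Substituting into y = 10: H^(1/3)·(15.625H)^(1/3) = 10.
Solving, H = 8 and K = 125.

H* = 8, K* = 125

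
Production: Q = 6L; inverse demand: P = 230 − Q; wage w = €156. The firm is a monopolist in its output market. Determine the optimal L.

L* = 17

Marginal revenue from the inverse demand is MR = 230 − 2Q.
The marginal product is MP_L = 6.
A monopolist hires until marginal revenue product equals the wage: MR·MP_L = w.
(230 − 12L)·6 = 156, so L = 17.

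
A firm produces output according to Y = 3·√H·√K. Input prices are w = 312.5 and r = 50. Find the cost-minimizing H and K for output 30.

H* = 4, K* = 25

Cost minimization requires the marginal rate of technical substitution to equal the input-price ratio: MP_H/MP_K = w/r.
Here MP_H/MP_K = (1/2)·(K/H)/(1/2) = (K/H). Setting this equal to 312.5/50 = 6.25 gives K = 6.25H.
Substituting into Y = 30: 3·H^(1/2)·(6.25H)^(1/2) = 30.
Solving, H = 4 and K = 25.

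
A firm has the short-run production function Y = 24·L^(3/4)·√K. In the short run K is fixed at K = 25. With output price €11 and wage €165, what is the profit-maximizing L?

L* = 1296

With K = 25, MP_L = (3/4)·24·L^(-1/4)·25^(1/2) = 90·L^(-1/4).
Profit maximization for a price taker requires P·MP_L = w: 11·90·L^(-1/4) = 165.
So L^(-1/4) = 1/6, which gives L = 1296.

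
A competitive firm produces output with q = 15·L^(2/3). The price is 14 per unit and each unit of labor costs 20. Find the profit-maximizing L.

MP_L = (2/3)·15·L^(-1/3) = 10·L^(-1/3).
Profit maximization for a price taker requires P·MP_L = w: 14·10·L^(-1/3) = 20.
So L^(-1/3) = 1/7, which gives L = 343.

L* = 343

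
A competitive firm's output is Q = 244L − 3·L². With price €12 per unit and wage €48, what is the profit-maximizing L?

The marginal product of L is MP_L = 244 − 6L.
A price-taking firm hires until the value of the marginal product equals the wage: P·MP_L = w, so 12·(244 − 6L) = 48.
Then 244 − 6L = 4, giving L = 40.

L* = 40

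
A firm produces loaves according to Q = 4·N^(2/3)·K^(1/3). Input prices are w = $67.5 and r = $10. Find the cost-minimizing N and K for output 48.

Cost minimization requires the marginal rate of technical substitution to equal the input-price ratio: MP_N/MP_K = w/r.
Here MP_N/MP_K = (2/3)·(K/N)/(1/3) = 2·(K/N). Setting this equal to 67.5/10 = 6.75 gives K = 3.375N.
Substituting into Q = 48: 4·N^(2/3)·(3.375N)^(1/3) = 48.
Solving, N = 8 and K = 27.

N* = 8, K* = 27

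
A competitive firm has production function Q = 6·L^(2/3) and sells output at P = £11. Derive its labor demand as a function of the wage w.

MP_L = (2/3)·6·L^(-1/3) = 4·L^(-1/3).
Setting P·MP_L = w: 44·L^(-1/3) = w.
Solving for L: L^(-1/3) = w/44, so L = (44/w)^(3).

L(w) = 85184/w³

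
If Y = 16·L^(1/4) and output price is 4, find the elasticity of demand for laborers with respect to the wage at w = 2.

ε = -4/3

MP_L = (1/4)·16·L^(-3/4), so P·MP_L = w gives 16·L^(-3/4) = w.
Solving, L(w) = (16/w)^(4/3). This is a constant-elasticity form: L ∝ w^(−4/3), so ε = −4/3.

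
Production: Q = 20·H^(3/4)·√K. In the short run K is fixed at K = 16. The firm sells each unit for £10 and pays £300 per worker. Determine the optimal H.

With K = 16, MP_H = (3/4)·20·H^(-1/4)·16^(1/2) = 60·H^(-1/4).
Profit maximization for a price taker requires P·MP_H = w: 10·60·H^(-1/4) = 300.
So H^(-1/4) = 0.5, which gives H = 16.

H* = 16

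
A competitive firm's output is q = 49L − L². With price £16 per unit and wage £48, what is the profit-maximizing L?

L* = 23

The marginal product of L is MP_L = 49 − 2L.
A price-taking firm hires until the value of the marginal product equals the wage: P·MP_L = w, so 16·(49 − 2L) = 48.
Then 49 − 2L = 3, giving L = 23.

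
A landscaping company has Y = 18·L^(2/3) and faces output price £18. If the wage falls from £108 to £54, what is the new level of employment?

From P·MP_L = w with MP_L = 12·L^(-1/3), the labor demand is L(w) = (216/w)^(3).
At w = 108: L = 8. At w = 54: L = 64.

L* = 64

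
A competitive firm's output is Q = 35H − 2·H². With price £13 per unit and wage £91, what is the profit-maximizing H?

The marginal product of H is MP_H = 35 − 4H.
A price-taking firm hires until the value of the marginal product equals the wage: P·MP_H = w, so 13·(35 − 4H) = 91.
Then 35 − 4H = 7, giving H = 7.

H* = 7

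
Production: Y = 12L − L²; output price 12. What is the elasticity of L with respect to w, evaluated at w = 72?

From P·MP_L = w with MP_L = 12 − 2L, labor demand is L(w) = (12 − w/12)/2.
dL/dw = −1/(24) = -1/24.
At w = 72, L = 3, so ε = (dL/dw)·(w/L) = (-1/24)·(72/3) = -1.

ε = -1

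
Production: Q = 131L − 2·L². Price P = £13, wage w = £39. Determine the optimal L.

L* = 32

The marginal product of L is MP_L = 131 − 4L.
A price-taking firm hires until the value of the marginal product equals the wage: P·MP_L = w, so 13·(131 − 4L) = 39.
Then 131 − 4L = 3, giving L = 32.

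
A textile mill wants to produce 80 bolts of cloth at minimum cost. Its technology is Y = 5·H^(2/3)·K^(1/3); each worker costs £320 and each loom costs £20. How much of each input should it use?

Cost minimization requires the marginal rate of technical substitution to equal the input-price ratio: MP_H/MP_K = w/r.
Here MP_H/MP_K = (2/3)·(K/H)/(1/3) = 2·(K/H). Setting this equal to 320/20 = 16 gives K = 8H.
Substituting into Y = 80: 5·H^(2/3)·(8H)^(1/3) = 80.
Solving, H = 8 and K = 64.

H* = 8, K* = 64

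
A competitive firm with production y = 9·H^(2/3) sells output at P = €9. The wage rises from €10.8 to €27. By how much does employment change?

From P·MP_H = w with MP_H = 6·H^(-1/3), the labor demand is H(w) = (54/w)^(3).
At w = 10.8: H = 125. At w = 27: H = 8.
ΔH = 8 − 125 = -117.

ΔH = -117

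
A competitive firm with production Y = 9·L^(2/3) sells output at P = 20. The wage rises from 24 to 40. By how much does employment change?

From P·MP_L = w with MP_L = 6·L^(-1/3), the labor demand is L(w) = (120/w)^(3).
At w = 24: L = 125. At w = 40: L = 27.
ΔL = 27 − 125 = -98.

ΔL = -98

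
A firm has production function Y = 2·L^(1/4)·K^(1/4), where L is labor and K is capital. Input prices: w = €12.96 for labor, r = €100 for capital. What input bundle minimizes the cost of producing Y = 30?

L* = 625, K* = 81

Cost minimization requires the marginal rate of technical substitution to equal the input-price ratio: MP_L/MP_K = w/r.
Here MP_L/MP_K = (1/4)·(K/L)/(1/4) = (K/L). Setting this equal to 12.96/100 = 0.1296 gives K = 0.1296L.
Substituting into Y = 30: 2·L^(1/4)·(0.1296L)^(1/4) = 30.
Solving, L = 625 and K = 81.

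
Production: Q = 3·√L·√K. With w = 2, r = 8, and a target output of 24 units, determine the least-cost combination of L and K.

L* = 16, K* = 4

Cost minimization requires the marginal rate of technical substitution to equal the input-price ratio: MP_L/MP_K = w/r.
Here MP_L/MP_K = (1/2)·(K/L)/(1/2) = (K/L). Setting this equal to 2/8 = 0.25 gives K = 0.25L.
Substituting into Q = 24: 3·L^(1/2)·(0.25L)^(1/2) = 24.
Solving, L = 16 and K = 4.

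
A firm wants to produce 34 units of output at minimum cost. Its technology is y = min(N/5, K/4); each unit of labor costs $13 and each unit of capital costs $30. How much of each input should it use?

N* = 170, K* = 136

With a fixed-proportions technology, the cost-minimizing bundle uses no slack in either input: N/5 = K/4 = y.
So N = 5·34 = 170 and K = 4·34 = 136.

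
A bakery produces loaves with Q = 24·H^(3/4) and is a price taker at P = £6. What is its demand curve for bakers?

MP_H = (3/4)·24·H^(-1/4) = 18·H^(-1/4).
Setting P·MP_H = w: 108·H^(-1/4) = w.
Solving for H: H^(-1/4) = w/108, so H = (108/w)^(4).

H(w) = (108/w)^(4)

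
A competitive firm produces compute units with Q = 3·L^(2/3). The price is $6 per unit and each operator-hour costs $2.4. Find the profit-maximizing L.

MP_L = (2/3)·3·L^(-1/3) = 2·L^(-1/3).
Profit maximization for a price taker requires P·MP_L = w: 6·2·L^(-1/3) = 2.4.
So L^(-1/3) = 0.2, which gives L = 125.

L* = 125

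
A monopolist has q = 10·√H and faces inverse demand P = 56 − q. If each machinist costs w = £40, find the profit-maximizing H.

H* = 4

Marginal revenue from the inverse demand is MR = 56 − 2q.
The marginal product is MP_H = 5·H^(-1/2).
A monopolist hires until marginal revenue product equals the wage: MR·MP_H = w.
At H, q = 10·√H. Substituting and solving: (56 − 20·√H)·5·H^(-1/2) = 40 gives H = 4.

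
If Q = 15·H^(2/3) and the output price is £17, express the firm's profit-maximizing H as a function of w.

H(w) = 4913000/w³

MP_H = (2/3)·15·H^(-1/3) = 10·H^(-1/3).
Setting P·MP_H = w: 170·H^(-1/3) = w.
Solving for H: H^(-1/3) = w/170, so H = (170/w)^(3).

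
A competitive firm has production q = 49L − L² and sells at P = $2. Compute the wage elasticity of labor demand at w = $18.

From P·MP_L = w with MP_L = 49 − 2L, labor demand is L(w) = (49 − w/2)/2.
dL/dw = −1/(4) = -0.25.
At w = 18, L = 20, so ε = (dL/dw)·(w/L) = (-0.25)·(18/20) = -0.225.

ε = -0.225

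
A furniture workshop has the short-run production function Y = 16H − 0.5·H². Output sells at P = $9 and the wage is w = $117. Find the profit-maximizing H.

The marginal product of H is MP_H = 16 − H.
A price-taking firm hires until the value of the marginal product equals the wage: P·MP_H = w, so 9·(16 − H) = 117.
Then 16 − H = 13, giving H = 3.

H* = 3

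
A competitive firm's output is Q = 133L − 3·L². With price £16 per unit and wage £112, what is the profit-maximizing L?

The marginal product of L is MP_L = 133 − 6L.
A price-taking firm hires until the value of the marginal product equals the wage: P·MP_L = w, so 16·(133 − 6L) = 112.
Then 133 − 6L = 7, giving L = 21.

L* = 21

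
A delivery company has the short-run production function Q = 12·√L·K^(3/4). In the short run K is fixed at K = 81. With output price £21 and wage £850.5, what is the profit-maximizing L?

L* = 16

With K = 81, MP_L = (1/2)·12·L^(-1/2)·81^(3/4) = 162·L^(-1/2).
Profit maximization for a price taker requires P·MP_L = w: 21·162·L^(-1/2) = 850.5.
So L^(-1/2) = 0.25, which gives L = 16.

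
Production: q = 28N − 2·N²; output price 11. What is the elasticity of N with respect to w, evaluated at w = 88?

From P·MP_N = w with MP_N = 28 − 4N, labor demand is N(w) = (28 − w/11)/4.
dN/dw = −1/(44) = -1/44.
At w = 88, N = 5, so ε = (dN/dw)·(w/N) = (-1/44)·(88/5) = -0.4.

ε = -0.4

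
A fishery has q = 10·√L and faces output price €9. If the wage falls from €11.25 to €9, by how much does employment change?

ΔL = 9

From P·MP_L = w with MP_L = 5·L^(-1/2), the labor demand is L(w) = (45/w)^(2).
At w = 11.25: L = 16. At w = 9: L = 25.
ΔL = 25 − 16 = 9.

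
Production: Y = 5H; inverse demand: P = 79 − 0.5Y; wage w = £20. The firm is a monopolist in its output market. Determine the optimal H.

Marginal revenue from the inverse demand is MR = 79 − Y.
The marginal product is MP_H = 5.
A monopolist hires until marginal revenue product equals the wage: MR·MP_H = w.
(79 − 5H)·5 = 20, so H = 15.

H* = 15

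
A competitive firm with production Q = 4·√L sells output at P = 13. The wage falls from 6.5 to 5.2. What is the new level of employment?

L* = 25

From P·MP_L = w with MP_L = 2·L^(-1/2), the labor demand is L(w) = (26/w)^(2).
At w = 6.5: L = 16. At w = 5.2: L = 25.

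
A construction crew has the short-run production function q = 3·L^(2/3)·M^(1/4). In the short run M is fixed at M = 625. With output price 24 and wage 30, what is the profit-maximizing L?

With M = 625, MP_L = (2/3)·3·L^(-1/3)·625^(1/4) = 10·L^(-1/3).
Profit maximization for a price taker requires P·MP_L = w: 24·10·L^(-1/3) = 30.
So L^(-1/3) = 0.125, which gives L = 512.

L* = 512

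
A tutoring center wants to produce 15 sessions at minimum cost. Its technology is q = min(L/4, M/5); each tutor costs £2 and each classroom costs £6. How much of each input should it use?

L* = 60, M* = 75

With a fixed-proportions technology, the cost-minimizing bundle uses no slack in either input: L/4 = M/5 = q.
So L = 4·15 = 60 and M = 5·15 = 75.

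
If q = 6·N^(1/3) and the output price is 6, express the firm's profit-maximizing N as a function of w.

N(w) = (12/w)^(3/2)

MP_N = (1/3)·6·N^(-2/3) = 2·N^(-2/3).
Setting P·MP_N = w: 12·N^(-2/3) = w.
Solving for N: N^(-2/3) = w/12, so N = (12/w)^(3/2).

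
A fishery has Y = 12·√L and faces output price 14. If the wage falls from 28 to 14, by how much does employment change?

From P·MP_L = w with MP_L = 6·L^(-1/2), the labor demand is L(w) = (84/w)^(2).
At w = 28: L = 9. At w = 14: L = 36.
ΔL = 36 − 9 = 27.

ΔL = 27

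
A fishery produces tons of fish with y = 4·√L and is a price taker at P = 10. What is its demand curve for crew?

MP_L = (1/2)·4·L^(-1/2) = 2·L^(-1/2).
Setting P·MP_L = w: 20·L^(-1/2) = w.
Solving for L: L^(-1/2) = w/20, so L = (20/w)^(2).

L(w) = 400/w²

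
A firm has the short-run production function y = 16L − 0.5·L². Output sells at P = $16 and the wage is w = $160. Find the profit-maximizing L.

The marginal product of L is MP_L = 16 − L.
A price-taking firm hires until the value of the marginal product equals the wage: P·MP_L = w, so 16·(16 − L) = 160.
Then 16 − L = 10, giving L = 6.

L* = 6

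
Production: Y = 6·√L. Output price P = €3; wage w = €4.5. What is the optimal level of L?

MP_L = (1/2)·6·L^(-1/2) = 3·L^(-1/2).
Profit maximization for a price taker requires P·MP_L = w: 3·3·L^(-1/2) = 4.5.
So L^(-1/2) = 0.5, which gives L = 4.

L* = 4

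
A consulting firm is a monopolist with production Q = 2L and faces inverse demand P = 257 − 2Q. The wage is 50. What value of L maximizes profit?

L* = 29

Marginal revenue from the inverse demand is MR = 257 − 4Q.
The marginal product is MP_L = 2.
A monopolist hires until marginal revenue product equals the wage: MR·MP_L = w.
(257 − 8L)·2 = 50, so L = 29.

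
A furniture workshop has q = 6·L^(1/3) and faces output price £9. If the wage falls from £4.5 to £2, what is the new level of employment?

From P·MP_L = w with MP_L = 2·L^(-2/3), the labor demand is L(w) = (18/w)^(3/2).
At w = 4.5: L = 8. At w = 2: L = 27.

L* = 27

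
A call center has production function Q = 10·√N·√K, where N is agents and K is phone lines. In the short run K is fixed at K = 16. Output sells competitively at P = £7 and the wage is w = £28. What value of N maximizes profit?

With K = 16, MP_N = (1/2)·10·N^(-1/2)·16^(1/2) = 20·N^(-1/2).
Profit maximization for a price taker requires P·MP_N = w: 7·20·N^(-1/2) = 28.
So N^(-1/2) = 0.2, which gives N = 25.

N* = 25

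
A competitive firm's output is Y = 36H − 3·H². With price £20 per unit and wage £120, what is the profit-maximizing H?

H* = 5

The marginal product of H is MP_H = 36 − 6H.
A price-taking firm hires until the value of the marginal product equals the wage: P·MP_H = w, so 20·(36 − 6H) = 120.
Then 36 − 6H = 6, giving H = 5.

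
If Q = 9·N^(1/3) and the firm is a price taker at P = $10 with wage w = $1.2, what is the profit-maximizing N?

N* = 125

MP_N = (1/3)·9·N^(-2/3) = 3·N^(-2/3).
Profit maximization for a price taker requires P·MP_N = w: 10·3·N^(-2/3) = 1.2.
So N^(-2/3) = 0.04, which gives N = 125.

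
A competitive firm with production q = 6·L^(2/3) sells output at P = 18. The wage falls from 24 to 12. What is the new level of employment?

From P·MP_L = w with MP_L = 4·L^(-1/3), the labor demand is L(w) = (72/w)^(3).
At w = 24: L = 27. At w = 12: L = 216.

L* = 216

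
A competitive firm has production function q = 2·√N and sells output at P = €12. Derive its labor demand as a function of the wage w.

N(w) = 144/w²

MP_N = (1/2)·2·N^(-1/2) = N^(-1/2).
Setting P·MP_N = w: 12·N^(-1/2) = w.
Solving for N: N^(-1/2) = w/12, so N = (12/w)^(2).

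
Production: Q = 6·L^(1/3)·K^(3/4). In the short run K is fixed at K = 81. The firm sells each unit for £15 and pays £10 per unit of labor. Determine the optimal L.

L* = 729

With K = 81, MP_L = (1/3)·6·L^(-2/3)·81^(3/4) = 54·L^(-2/3).
Profit maximization for a price taker requires P·MP_L = w: 15·54·L^(-2/3) = 10.
So L^(-2/3) = 1/81, which gives L = 729.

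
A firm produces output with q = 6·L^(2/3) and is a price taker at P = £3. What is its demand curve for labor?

L(w) = 1728/w³

MP_L = (2/3)·6·L^(-1/3) = 4·L^(-1/3).
Setting P·MP_L = w: 12·L^(-1/3) = w.
Solving for L: L^(-1/3) = w/12, so L = (12/w)^(3).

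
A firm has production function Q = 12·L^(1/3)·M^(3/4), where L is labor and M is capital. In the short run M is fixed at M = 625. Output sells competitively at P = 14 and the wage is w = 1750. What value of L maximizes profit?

L* = 8

With M = 625, MP_L = (1/3)·12·L^(-2/3)·625^(3/4) = 500·L^(-2/3).
Profit maximization for a price taker requires P·MP_L = w: 14·500·L^(-2/3) = 1750.
So L^(-2/3) = 0.25, which gives L = 8.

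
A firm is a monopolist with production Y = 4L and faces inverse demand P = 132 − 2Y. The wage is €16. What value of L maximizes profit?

Marginal revenue from the inverse demand is MR = 132 − 4Y.
The marginal product is MP_L = 4.
A monopolist hires until marginal revenue product equals the wage: MR·MP_L = w.
(132 − 16L)·4 = 16, so L = 8.

L* = 8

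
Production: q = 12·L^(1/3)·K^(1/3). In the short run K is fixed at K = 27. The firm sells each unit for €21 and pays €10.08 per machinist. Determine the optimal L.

L* = 125

With K = 27, MP_L = (1/3)·12·L^(-2/3)·27^(1/3) = 12·L^(-2/3).
Profit maximization for a price taker requires P·MP_L = w: 21·12·L^(-2/3) = 10.08.
So L^(-2/3) = 0.04, which gives L = 125.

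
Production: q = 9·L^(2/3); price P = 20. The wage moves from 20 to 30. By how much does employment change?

From P·MP_L = w with MP_L = 6·L^(-1/3), the labor demand is L(w) = (120/w)^(3).
At w = 20: L = 216. At w = 30: L = 64.
ΔL = 64 − 216 = -152.

ΔL = -152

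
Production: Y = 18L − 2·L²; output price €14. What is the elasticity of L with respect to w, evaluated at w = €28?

ε = -0.125

From P·MP_L = w with MP_L = 18 − 4L, labor demand is L(w) = (18 − w/14)/4.
dL/dw = −1/(56) = -1/56.
At w = 28, L = 4, so ε = (dL/dw)·(w/L) = (-1/56)·(28/4) = -0.125.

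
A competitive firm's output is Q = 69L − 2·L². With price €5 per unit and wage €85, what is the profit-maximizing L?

L* = 13

The marginal product of L is MP_L = 69 − 4L.
A price-taking firm hires until the value of the marginal product equals the wage: P·MP_L = w, so 5·(69 − 4L) = 85.
Then 69 − 4L = 17, giving L = 13.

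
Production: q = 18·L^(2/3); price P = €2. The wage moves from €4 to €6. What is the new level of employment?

From P·MP_L = w with MP_L = 12·L^(-1/3), the labor demand is L(w) = (24/w)^(3).
At w = 4: L = 216. At w = 6: L = 64.

L* = 64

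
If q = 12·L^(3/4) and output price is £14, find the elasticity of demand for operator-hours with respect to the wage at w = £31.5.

ε = -4

MP_L = (3/4)·12·L^(-1/4), so P·MP_L = w gives 126·L^(-1/4) = w.
Solving, L(w) = (126/w)^(4). This is a constant-elasticity form: L ∝ w^(−4), so ε = −4.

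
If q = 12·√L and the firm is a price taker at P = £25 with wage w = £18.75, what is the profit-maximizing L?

MP_L = (1/2)·12·L^(-1/2) = 6·L^(-1/2).
Profit maximization for a price taker requires P·MP_L = w: 25·6·L^(-1/2) = 18.75.
So L^(-1/2) = 0.125, which gives L = 64.

L* = 64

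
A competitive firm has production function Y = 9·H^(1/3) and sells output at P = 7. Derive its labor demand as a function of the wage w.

H(w) = (21/w)^(3/2)

MP_H = (1/3)·9·H^(-2/3) = 3·H^(-2/3).
Setting P·MP_H = w: 21·H^(-2/3) = w.
Solving for H: H^(-2/3) = w/21, so H = (21/w)^(3/2).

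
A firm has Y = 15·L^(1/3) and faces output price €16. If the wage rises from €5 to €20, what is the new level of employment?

From P·MP_L = w with MP_L = 5·L^(-2/3), the labor demand is L(w) = (80/w)^(3/2).
At w = 5: L = 64. At w = 20: L = 8.

L* = 8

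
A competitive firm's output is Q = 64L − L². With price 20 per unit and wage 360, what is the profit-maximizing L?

The marginal product of L is MP_L = 64 − 2L.
A price-taking firm hires until the value of the marginal product equals the wage: P·MP_L = w, so 20·(64 − 2L) = 360.
Then 64 − 2L = 18, giving L = 23.

L* = 23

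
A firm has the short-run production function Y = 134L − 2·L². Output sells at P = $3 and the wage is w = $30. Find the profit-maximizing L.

The marginal product of L is MP_L = 134 − 4L.
A price-taking firm hires until the value of the marginal product equals the wage: P·MP_L = w, so 3·(134 − 4L) = 30.
Then 134 − 4L = 10, giving L = 31.

L* = 31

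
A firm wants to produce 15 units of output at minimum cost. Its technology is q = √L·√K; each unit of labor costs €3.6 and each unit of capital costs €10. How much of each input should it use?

Cost minimization requires the marginal rate of technical substitution to equal the input-price ratio: MP_L/MP_K = w/r.
Here MP_L/MP_K = (1/2)·(K/L)/(1/2) = (K/L). Setting this equal to 3.6/10 = 0.36 gives K = 0.36L.
Substituting into q = 15: L^(1/2)·(0.36L)^(1/2) = 15.
Solving, L = 25 and K = 9.

L* = 25, K* = 9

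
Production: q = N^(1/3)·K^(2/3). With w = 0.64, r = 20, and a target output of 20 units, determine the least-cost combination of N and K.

N* = 125, K* = 8

Cost minimization requires the marginal rate of technical substitution to equal the input-price ratio: MP_N/MP_K = w/r.
Here MP_N/MP_K = (1/3)·(K/N)/(2/3) = 0.5·(K/N). Setting this equal to 0.64/20 = 0.032 gives K = 0.064N.
Substituting into q = 20: N^(1/3)·(0.064N)^(2/3) = 20.
Solving, N = 125 and K = 8.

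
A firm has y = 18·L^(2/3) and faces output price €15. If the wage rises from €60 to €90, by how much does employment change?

From P·MP_L = w with MP_L = 12·L^(-1/3), the labor demand is L(w) = (180/w)^(3).
At w = 60: L = 27. At w = 90: L = 8.
ΔL = 8 − 27 = -19.

ΔL = -19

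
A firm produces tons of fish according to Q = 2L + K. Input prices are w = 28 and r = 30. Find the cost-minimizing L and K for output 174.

L* = 87, K* = 0

The inputs are perfect substitutes, so the firm uses whichever has the lower cost per unit of output.
Cost per unit of output via L is 14; via K it is 30. L is cheaper.
Producing Q = 174 with L alone: L = 87, K = 0.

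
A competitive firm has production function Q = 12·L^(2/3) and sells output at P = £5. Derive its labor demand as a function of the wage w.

L(w) = 64000/w³

MP_L = (2/3)·12·L^(-1/3) = 8·L^(-1/3).
Setting P·MP_L = w: 40·L^(-1/3) = w.
Solving for L: L^(-1/3) = w/40, so L = (40/w)^(3).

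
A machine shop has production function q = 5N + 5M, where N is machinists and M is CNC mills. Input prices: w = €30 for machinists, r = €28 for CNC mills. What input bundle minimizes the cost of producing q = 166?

N* = 0, M* = 33.2

The inputs are perfect substitutes, so the firm uses whichever has the lower cost per unit of output.
Cost per unit of output via N is w/5 = 6; via M it is r/5 = 5.6. M is cheaper.
Producing q = 166 with M alone: N = 0, M = 33.2.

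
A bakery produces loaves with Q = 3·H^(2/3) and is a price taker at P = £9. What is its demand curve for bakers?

MP_H = (2/3)·3·H^(-1/3) = 2·H^(-1/3).
Setting P·MP_H = w: 18·H^(-1/3) = w.
Solving for H: H^(-1/3) = w/18, so H = (18/w)^(3).

H(w) = 5832/w³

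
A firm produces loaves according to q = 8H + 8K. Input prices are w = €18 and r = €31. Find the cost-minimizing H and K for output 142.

H* = 17.75, K* = 0

The inputs are perfect substitutes, so the firm uses whichever has the lower cost per unit of output.
Cost per unit of output via H is w/8 = 2.25; via K it is r/8 = 3.875. H is cheaper.
Producing q = 142 with H alone: H = 17.75, K = 0.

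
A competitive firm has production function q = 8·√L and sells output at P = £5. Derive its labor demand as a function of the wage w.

MP_L = (1/2)·8·L^(-1/2) = 4·L^(-1/2).
Setting P·MP_L = w: 20·L^(-1/2) = w.
Solving for L: L^(-1/2) = w/20, so L = (20/w)^(2).

L(w) = 400/w²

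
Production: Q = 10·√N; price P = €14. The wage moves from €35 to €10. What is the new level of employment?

N* = 49

From P·MP_N = w with MP_N = 5·N^(-1/2), the labor demand is N(w) = (70/w)^(2).
At w = 35: N = 4. At w = 10: N = 49.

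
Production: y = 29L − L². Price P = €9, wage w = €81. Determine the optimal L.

L* = 10

The marginal product of L is MP_L = 29 − 2L.
A price-taking firm hires until the value of the marginal product equals the wage: P·MP_L = w, so 9·(29 − 2L) = 81.
Then 29 − 2L = 9, giving L = 10.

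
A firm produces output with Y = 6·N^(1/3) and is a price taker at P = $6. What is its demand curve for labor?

MP_N = (1/3)·6·N^(-2/3) = 2·N^(-2/3).
Setting P·MP_N = w: 12·N^(-2/3) = w.
Solving for N: N^(-2/3) = w/12, so N = (12/w)^(3/2).

N(w) = (12/w)^(3/2)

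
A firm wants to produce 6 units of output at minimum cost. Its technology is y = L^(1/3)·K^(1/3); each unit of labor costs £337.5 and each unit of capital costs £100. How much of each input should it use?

Cost minimization requires the marginal rate of technical substitution to equal the input-price ratio: MP_L/MP_K = w/r.
Here MP_L/MP_K = (1/3)·(K/L)/(1/3) = (K/L). Setting this equal to 337.5/100 = 3.375 gives K = 3.375L.
Substituting into y = 6: L^(1/3)·(3.375L)^(1/3) = 6.
Solving, L = 8 and K = 27.

L* = 8, K* = 27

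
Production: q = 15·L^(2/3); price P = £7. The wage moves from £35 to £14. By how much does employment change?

ΔL = 117

From P·MP_L = w with MP_L = 10·L^(-1/3), the labor demand is L(w) = (70/w)^(3).
At w = 35: L = 8. At w = 14: L = 125.
ΔL = 125 − 8 = 117.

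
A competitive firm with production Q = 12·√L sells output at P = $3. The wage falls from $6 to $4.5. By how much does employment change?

ΔL = 7

From P·MP_L = w with MP_L = 6·L^(-1/2), the labor demand is L(w) = (18/w)^(2).
At w = 6: L = 9. At w = 4.5: L = 16.
ΔL = 16 − 9 = 7.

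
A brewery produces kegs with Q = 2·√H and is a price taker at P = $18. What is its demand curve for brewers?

H(w) = 324/w²

MP_H = (1/2)·2·H^(-1/2) = H^(-1/2).
Setting P·MP_H = w: 18·H^(-1/2) = w.
Solving for H: H^(-1/2) = w/18, so H = (18/w)^(2).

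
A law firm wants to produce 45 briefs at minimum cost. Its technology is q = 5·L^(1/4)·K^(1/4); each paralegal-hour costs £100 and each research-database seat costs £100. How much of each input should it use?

L* = 81, K* = 81

Cost minimization requires the marginal rate of technical substitution to equal the input-price ratio: MP_L/MP_K = w/r.
Here MP_L/MP_K = (1/4)·(K/L)/(1/4) = (K/L). Setting this equal to 100/100 = 1 gives K = L.
Substituting into q = 45: 5·L^(1/4)·(L)^(1/4) = 45.
Solving, L = 81 and K = 81.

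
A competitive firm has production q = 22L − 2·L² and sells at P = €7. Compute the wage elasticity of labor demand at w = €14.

ε = -0.1

From P·MP_L = w with MP_L = 22 − 4L, labor demand is L(w) = (22 − w/7)/4.
dL/dw = −1/(28) = -1/28.
At w = 14, L = 5, so ε = (dL/dw)·(w/L) = (-1/28)·(14/5) = -0.1.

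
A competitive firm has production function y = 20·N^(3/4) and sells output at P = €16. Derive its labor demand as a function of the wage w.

MP_N = (3/4)·20·N^(-1/4) = 15·N^(-1/4).
Setting P·MP_N = w: 240·N^(-1/4) = w.
Solving for N: N^(-1/4) = w/240, so N = (240/w)^(4).

N(w) = (240/w)^(4)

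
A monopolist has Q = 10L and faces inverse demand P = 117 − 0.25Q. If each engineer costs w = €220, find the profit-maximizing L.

L* = 19

Marginal revenue from the inverse demand is MR = 117 − 0.5Q.
The marginal product is MP_L = 10.
A monopolist hires until marginal revenue product equals the wage: MR·MP_L = w.
(117 − 5L)·10 = 220, so L = 19.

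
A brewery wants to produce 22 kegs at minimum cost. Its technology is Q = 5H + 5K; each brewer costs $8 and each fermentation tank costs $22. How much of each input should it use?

The inputs are perfect substitutes, so the firm uses whichever has the lower cost per unit of output.
Cost per unit of output via H is w/5 = 1.6; via K it is r/5 = 4.4. H is cheaper.
Producing Q = 22 with H alone: H = 4.4, K = 0.

H* = 4.4, K* = 0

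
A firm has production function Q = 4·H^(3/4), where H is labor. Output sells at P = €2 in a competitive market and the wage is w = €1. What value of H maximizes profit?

H* = 1296

MP_H = (3/4)·4·H^(-1/4) = 3·H^(-1/4).
Profit maximization for a price taker requires P·MP_H = w: 2·3·H^(-1/4) = 1.
So H^(-1/4) = 1/6, which gives H = 1296.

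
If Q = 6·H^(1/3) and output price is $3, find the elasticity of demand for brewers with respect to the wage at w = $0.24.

MP_H = (1/3)·6·H^(-2/3), so P·MP_H = w gives 6·H^(-2/3) = w.
Solving, H(w) = (6/w)^(3/2). This is a constant-elasticity form: H ∝ w^(−3/2), so ε = −3/2.

ε = -1.5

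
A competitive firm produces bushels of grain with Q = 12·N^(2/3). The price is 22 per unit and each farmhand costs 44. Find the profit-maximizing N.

N* = 64

MP_N = (2/3)·12·N^(-1/3) = 8·N^(-1/3).
Profit maximization for a price taker requires P·MP_N = w: 22·8·N^(-1/3) = 44.
So N^(-1/3) = 0.25, which gives N = 64.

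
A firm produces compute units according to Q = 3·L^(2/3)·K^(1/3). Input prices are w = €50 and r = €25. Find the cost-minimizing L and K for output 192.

L* = 64, K* = 64

Cost minimization requires the marginal rate of technical substitution to equal the input-price ratio: MP_L/MP_K = w/r.
Here MP_L/MP_K = (2/3)·(K/L)/(1/3) = 2·(K/L). Setting this equal to 50/25 = 2 gives K = L.
Substituting into Q = 192: 3·L^(2/3)·(L)^(1/3) = 192.
Solving, L = 64 and K = 64.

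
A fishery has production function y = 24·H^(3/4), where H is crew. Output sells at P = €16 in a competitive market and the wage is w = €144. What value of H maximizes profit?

MP_H = (3/4)·24·H^(-1/4) = 18·H^(-1/4).
Profit maximization for a price taker requires P·MP_H = w: 16·18·H^(-1/4) = 144.
So H^(-1/4) = 0.5, which gives H = 16.

H* = 16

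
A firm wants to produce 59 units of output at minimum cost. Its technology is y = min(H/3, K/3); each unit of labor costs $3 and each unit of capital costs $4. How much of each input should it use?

With a fixed-proportions technology, the cost-minimizing bundle uses no slack in either input: H/3 = K/3 = y.
So H = 3·59 = 177 and K = 3·59 = 177.

H* = 177, K* = 177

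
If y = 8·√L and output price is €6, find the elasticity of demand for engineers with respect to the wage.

MP_L = (1/2)·8·L^(-1/2), so P·MP_L = w gives 24·L^(-1/2) = w.
Solving, L(w) = (24/w)^(2). This is a constant-elasticity form: L ∝ w^(−2), so ε = −2.

ε = -2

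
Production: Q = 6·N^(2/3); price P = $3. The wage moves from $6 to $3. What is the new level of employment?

From P·MP_N = w with MP_N = 4·N^(-1/3), the labor demand is N(w) = (12/w)^(3).
At w = 6: N = 8. At w = 3: N = 64.

N* = 64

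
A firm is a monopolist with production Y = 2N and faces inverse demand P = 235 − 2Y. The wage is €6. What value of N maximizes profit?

Marginal revenue from the inverse demand is MR = 235 − 4Y.
The marginal product is MP_N = 2.
A monopolist hires until marginal revenue product equals the wage: MR·MP_N = w.
(235 − 8N)·2 = 6, so N = 29.

N* = 29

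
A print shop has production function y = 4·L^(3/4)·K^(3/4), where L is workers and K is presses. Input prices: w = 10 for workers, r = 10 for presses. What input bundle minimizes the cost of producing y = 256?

L* = 16, K* = 16

Cost minimization requires the marginal rate of technical substitution to equal the input-price ratio: MP_L/MP_K = w/r.
Here MP_L/MP_K = (3/4)·(K/L)/(3/4) = (K/L). Setting this equal to 10/10 = 1 gives K = L.
Substituting into y = 256: 4·L^(3/4)·(L)^(3/4) = 256.
Solving, L = 16 and K = 16.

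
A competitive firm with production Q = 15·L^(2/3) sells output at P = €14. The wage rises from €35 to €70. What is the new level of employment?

From P·MP_L = w with MP_L = 10·L^(-1/3), the labor demand is L(w) = (140/w)^(3).
At w = 35: L = 64. At w = 70: L = 8.

L* = 8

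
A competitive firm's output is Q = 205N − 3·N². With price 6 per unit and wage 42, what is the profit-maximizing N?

The marginal product of N is MP_N = 205 − 6N.
A price-taking firm hires until the value of the marginal product equals the wage: P·MP_N = w, so 6·(205 − 6N) = 42.
Then 205 − 6N = 7, giving N = 33.

N* = 33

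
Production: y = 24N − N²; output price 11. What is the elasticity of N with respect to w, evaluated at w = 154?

ε = -1.4

From P·MP_N = w with MP_N = 24 − 2N, labor demand is N(w) = (24 − w/11)/2.
dN/dw = −1/(22) = -1/22.
At w = 154, N = 5, so ε = (dN/dw)·(w/N) = (-1/22)·(154/5) = -1.4.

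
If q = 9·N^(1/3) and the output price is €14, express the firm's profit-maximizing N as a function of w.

N(w) = (42/w)^(3/2)

MP_N = (1/3)·9·N^(-2/3) = 3·N^(-2/3).
Setting P·MP_N = w: 42·N^(-2/3) = w.
Solving for N: N^(-2/3) = w/42, so N = (42/w)^(3/2).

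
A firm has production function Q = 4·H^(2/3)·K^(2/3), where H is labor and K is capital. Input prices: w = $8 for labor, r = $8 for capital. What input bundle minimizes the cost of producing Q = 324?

H* = 27, K* = 27

Cost minimization requires the marginal rate of technical substitution to equal the input-price ratio: MP_H/MP_K = w/r.
Here MP_H/MP_K = (2/3)·(K/H)/(2/3) = (K/H). Setting this equal to 8/8 = 1 gives K = H.
Substituting into Q = 324: 4·H^(2/3)·(H)^(2/3) = 324.
Solving, H = 27 and K = 27.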